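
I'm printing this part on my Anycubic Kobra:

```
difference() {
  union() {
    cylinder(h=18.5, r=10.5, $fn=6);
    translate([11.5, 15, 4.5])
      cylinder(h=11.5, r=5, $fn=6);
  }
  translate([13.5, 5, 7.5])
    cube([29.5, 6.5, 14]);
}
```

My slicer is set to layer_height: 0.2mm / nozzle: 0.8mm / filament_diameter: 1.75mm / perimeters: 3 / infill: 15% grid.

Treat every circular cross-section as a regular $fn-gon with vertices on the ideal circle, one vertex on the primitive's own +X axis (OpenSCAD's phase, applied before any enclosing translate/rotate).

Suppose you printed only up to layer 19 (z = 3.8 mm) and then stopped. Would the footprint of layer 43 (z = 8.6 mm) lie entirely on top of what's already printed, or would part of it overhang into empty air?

Compare the two slices. At z = 3.8: the cylinder: section is a regular 6-gon, circumradius r=10.5 (area = (6/2)·10.500²·sin(360°/6) = 286.44 mm²); the cylinder at (11.5, 15) does not reach this height (z outside [4.5, 16]); Taking the union: only the r=10.5 cylinder is present, so the union is just that shape — area = 286.44 mm²; the cube at (13.5, 5) does not reach this height (z outside [7.5, 21.5]); After the difference (first − rest): none of the subtracted shapes is present at this height, so the result so far is unchanged — area = 286.44 mm². At z = 8.6: the cylinder: section is a regular 6-gon, circumradius r=10.5 (area = (6/2)·10.500²·sin(360°/6) = 286.44 mm²); the r=5 cylinder at (11.5, 15) gives a regular 6-gon of circumradius 5 (constant along its height) (area = (6/2)·5.000²·sin(360°/6) = 64.95 mm²); Combining (union): the 2 present regions are separate (no shared area or edge), so areas and boundary lengths simply add and each stays a separate island — area = 351.39 mm²; the 29.5×6.5 cube at (13.5, 5) contributes its full rectangle (area 191.75 mm²); After the difference (first − rest): starting from that combined region (351.39 mm²), the 29.5×6.5 cube at (13.5, 5) partially overlaps it — only the 0.61 mm² overlap (of its 191.75 mm²) is removed, clipping the outline — area = 350.78 mm². Checking containment: at z = 8.6 the cross-section extends beyond the z = 3.8 cross-section by about 64.34 mm².

part overhangs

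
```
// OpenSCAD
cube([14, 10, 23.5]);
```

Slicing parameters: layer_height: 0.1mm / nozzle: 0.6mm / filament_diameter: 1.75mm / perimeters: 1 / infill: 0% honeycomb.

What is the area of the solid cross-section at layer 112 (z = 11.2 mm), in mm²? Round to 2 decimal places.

At z = 11.2 mm: the cube (footprint 14×10) is included at this height (area 140.00 mm²). Overall, the cross-section is a single solid region. Net area = 140.00 mm².

140.00 mm²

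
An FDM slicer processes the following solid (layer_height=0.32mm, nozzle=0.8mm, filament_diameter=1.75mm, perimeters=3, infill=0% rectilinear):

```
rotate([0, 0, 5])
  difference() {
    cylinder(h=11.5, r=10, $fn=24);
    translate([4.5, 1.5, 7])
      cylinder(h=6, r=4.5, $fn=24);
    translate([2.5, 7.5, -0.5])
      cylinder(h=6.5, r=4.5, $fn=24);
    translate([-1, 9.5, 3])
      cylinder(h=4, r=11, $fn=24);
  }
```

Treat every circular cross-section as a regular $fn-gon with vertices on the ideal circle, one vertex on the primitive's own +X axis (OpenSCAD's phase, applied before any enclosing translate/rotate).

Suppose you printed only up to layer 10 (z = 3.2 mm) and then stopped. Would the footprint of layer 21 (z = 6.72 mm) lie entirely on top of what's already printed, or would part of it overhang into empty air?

Compare the two slices. At z = 3.2: the cylinder: section is a regular 24-gon, circumradius r=10 (area = (24/2)·10.000²·sin(360°/24) = 310.58 mm²); the cylinder at (4.5, 1.5) is absent (z outside [7, 13]); the r=4.5 cylinder at (2.5, 7.5) gives a regular 24-gon of circumradius 4.5 (constant along its height) (area = (24/2)·4.500²·sin(360°/24) = 62.89 mm²); the r=11 cylinder at (-1, 9.5) contributes a regular 24-gon of circumradius 11 (area = (24/2)·11.000²·sin(360°/24) = 375.81 mm²); Taking the first minus the rest: starting from the r=10 cylinder (310.58 mm²), the r=4.5 cylinder at (2.5, 7.5) partially overlaps it — only the 46.49 mm² overlap (of its 62.89 mm²) is removed, clipping the outline; the r=11 cylinder at (-1, 9.5) partially overlaps it — only the 103.27 mm² overlap (of its 375.81 mm²) is removed, clipping the outline — area = 160.82 mm²; (whole slice rotated 5° about Z — lengths, areas and connectivity unchanged). At z = 6.72: the r=10 cylinder gives a regular 24-gon of circumradius 10 (constant along its height) (area = (24/2)·10.000²·sin(360°/24) = 310.58 mm²); the cylinder at (4.5, 1.5) is absent (z outside [7, 13]); the cylinder at (2.5, 7.5) is absent (z outside [-0.5, 6]); the cylinder at (-1, 9.5): section is a regular 24-gon, circumradius r=11 (area = (24/2)·11.000²·sin(360°/24) = 375.81 mm²); Subtracting the remaining from the first: starting from the r=10 cylinder (310.58 mm²), the r=11 cylinder at (-1, 9.5) partially overlaps it — only the 149.76 mm² overlap (of its 375.81 mm²) is removed, clipping the outline — area = 160.82 mm²; (whole slice rotated 5° about Z — lengths, areas and connectivity unchanged). Checking containment: the cross-section at z = 6.72 is a subset of the cross-section at z = 3.2.

entirely on top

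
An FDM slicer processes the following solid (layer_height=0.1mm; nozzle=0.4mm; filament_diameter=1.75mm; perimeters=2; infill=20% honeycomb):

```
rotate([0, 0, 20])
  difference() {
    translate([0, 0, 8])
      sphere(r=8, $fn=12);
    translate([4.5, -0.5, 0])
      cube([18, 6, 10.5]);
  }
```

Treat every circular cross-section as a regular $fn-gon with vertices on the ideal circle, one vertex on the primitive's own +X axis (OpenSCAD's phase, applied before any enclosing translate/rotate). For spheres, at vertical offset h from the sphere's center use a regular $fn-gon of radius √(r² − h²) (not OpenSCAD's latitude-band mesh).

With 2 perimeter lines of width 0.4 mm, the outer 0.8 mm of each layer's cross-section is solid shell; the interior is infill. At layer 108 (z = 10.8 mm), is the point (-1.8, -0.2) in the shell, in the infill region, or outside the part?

infill

At z = 10.8 mm: the r=8 sphere slices to a regular 12-gon of circumradius 7.494 (√(r²−h²) with h=2.8 from center); the cube at (4.5, -0.5) does not reach this height (z outside [0, 10.5]); Taking the first minus the rest: none of the subtracted shapes is present at this height, so the r=8 sphere is unchanged — 1 connected region; (whole slice rotated 20° about Z — lengths, areas and connectivity unchanged). Overall, the cross-section is a single solid region. Undo the 20° rotation: the query point maps to (-1.760, 0.428) in the un-rotated model frame. The nearest boundary edge runs (-6.49, 3.75)→(-7.49, 0.00); distance from the point to it = 5.43 mm. The point is inside the cross-section and 5.43 mm from the nearest boundary — more than the 0.8 mm shell width (2 × 0.4), so it's in the infill interior.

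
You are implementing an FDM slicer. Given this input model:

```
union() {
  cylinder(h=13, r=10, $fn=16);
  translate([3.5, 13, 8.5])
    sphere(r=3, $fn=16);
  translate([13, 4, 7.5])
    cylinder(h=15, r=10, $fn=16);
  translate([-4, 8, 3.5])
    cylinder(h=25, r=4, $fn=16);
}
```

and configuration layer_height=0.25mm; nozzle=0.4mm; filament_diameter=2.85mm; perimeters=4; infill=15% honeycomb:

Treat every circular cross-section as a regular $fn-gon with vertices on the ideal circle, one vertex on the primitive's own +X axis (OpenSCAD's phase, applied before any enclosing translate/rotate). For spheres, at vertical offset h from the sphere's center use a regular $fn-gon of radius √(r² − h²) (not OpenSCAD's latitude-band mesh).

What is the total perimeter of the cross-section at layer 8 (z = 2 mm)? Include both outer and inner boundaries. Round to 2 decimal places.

At z = 2 mm: the r=10 cylinder contributes a regular 16-gon of circumradius 10 (perimeter = 2·16·10.000·sin(180°/16) = 62.43 mm); the sphere at (3.5, 13) is absent (|z−center|=6.500 > r=3); the cylinder at (13, 4) is absent (z outside [7.5, 22.5]); the cylinder at (-4, 8) does not reach this height (z outside [3.5, 28.5]); Merging all regions: only the r=10 cylinder is present, so the union is just that shape — boundary = 62.43 mm. Overall, the cross-section is a single solid region. Total boundary length (outer) = 62.43 mm.

62.43 mm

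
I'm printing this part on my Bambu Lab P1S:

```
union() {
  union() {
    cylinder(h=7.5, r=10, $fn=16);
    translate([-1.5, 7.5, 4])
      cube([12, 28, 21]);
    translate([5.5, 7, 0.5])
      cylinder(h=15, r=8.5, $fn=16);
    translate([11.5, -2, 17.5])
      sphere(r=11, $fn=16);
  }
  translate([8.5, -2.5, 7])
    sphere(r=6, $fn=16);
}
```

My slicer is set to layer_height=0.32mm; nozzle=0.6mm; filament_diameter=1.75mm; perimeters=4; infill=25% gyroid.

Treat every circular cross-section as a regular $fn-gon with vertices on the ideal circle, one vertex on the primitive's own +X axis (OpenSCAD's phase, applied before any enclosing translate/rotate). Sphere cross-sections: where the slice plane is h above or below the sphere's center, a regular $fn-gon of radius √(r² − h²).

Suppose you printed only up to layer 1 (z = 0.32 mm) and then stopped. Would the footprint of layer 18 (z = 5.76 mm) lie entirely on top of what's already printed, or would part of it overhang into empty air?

Compare the two slices. At z = 0.32: the r=10 cylinder gives a regular 16-gon of circumradius 10 (constant along its height) (area = (16/2)·10.000²·sin(360°/16) = 306.15 mm²); the cube at (-1.5, 7.5) does not reach this height (z outside [4, 25]); the cylinder at (5.5, 7) is not intersected at this z (z outside [0.5, 15.5]); the sphere at (11.5, -2) is absent (|z−center|=17.180 > r=11); Merging all regions: only the r=10 cylinder is present, so the union is just that shape — area = 306.15 mm²; the sphere at (8.5, -2.5) does not reach this height (|z−center|=6.680 > r=6); Merging all regions: only that combined region is present, so the union is just that shape — area = 306.15 mm². At z = 5.76: the r=10 cylinder contributes a regular 16-gon of circumradius 10 (area = (16/2)·10.000²·sin(360°/16) = 306.15 mm²); the cube at (-1.5, 7.5) (footprint 12×28) is included at this height (area 336.00 mm²); the cylinder at (5.5, 7): section is a regular 16-gon, circumradius r=8.5 (area = (16/2)·8.500²·sin(360°/16) = 221.19 mm²); the sphere at (11.5, -2) is absent (|z−center|=11.740 > r=11); Combining (union): the regions partially overlap — summed areas 863.34 mm² minus the doubly-counted overlap 189.44 mm² gives 673.90 mm² — area = 673.90 mm²; the r=6 sphere at (8.5, -2.5) contributes a regular 16-gon of circumradius √(6²−1.24²) = 5.870 (area = (16/2)·5.870²·sin(360°/16) = 105.51 mm²); Taking the union: the regions partially overlap — summed areas 779.41 mm² minus the doubly-counted overlap 62.53 mm² gives 716.88 mm² — area = 716.88 mm². Checking containment: at z = 5.76 the cross-section extends beyond the z = 0.32 cross-section by about 410.73 mm².

part overhangs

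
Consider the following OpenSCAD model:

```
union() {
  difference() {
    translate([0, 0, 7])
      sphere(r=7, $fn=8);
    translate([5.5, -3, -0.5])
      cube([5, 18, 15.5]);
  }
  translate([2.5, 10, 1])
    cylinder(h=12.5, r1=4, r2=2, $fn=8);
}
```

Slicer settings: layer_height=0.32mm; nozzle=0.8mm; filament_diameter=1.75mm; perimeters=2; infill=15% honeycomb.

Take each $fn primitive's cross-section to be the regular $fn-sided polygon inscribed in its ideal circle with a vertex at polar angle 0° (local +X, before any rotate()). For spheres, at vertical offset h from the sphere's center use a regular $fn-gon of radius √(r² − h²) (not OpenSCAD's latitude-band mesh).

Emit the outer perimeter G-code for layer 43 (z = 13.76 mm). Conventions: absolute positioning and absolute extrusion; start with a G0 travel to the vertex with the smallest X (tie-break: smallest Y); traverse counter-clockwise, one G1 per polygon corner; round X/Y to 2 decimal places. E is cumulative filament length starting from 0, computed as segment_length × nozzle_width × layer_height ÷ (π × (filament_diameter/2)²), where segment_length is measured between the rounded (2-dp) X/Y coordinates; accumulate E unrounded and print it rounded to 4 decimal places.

G0 X-1.82 Y0.00 Z13.76
G1 X-1.28 Y-1.28 E0.1479
G1 X0.00 Y-1.82 E0.2957
G1 X1.28 Y-1.28 E0.4436
G1 X1.82 Y0.00 E0.5914
G1 X1.28 Y1.28 E0.7393
G1 X0.00 Y1.82 E0.8872
G1 X-1.28 Y1.28 E1.0350
G1 X-1.82 Y0.00 E1.1829

At z = 13.76 mm: the r=7 sphere contributes a regular 8-gon of circumradius √(7²−6.76²) = 1.817; the 5×18 cube at (5.5, -3) contributes its full rectangle; Taking the first minus the rest: starting from the r=7 sphere, the 5×18 cube at (5.5, -3) misses the remaining region (no effect) — 1 connected region; the cone at (2.5, 10) does not reach this height (z outside [1, 13.5]); Taking the union: only the result so far is present, so the union is just that shape — 1 connected region. The outline is a single polygon with 8 vertices. Extrusion per mm of travel: 0.8 × 0.32 / (π × 0.875²) = 0.106432. Accumulating E over each segment gives final E = 1.1829.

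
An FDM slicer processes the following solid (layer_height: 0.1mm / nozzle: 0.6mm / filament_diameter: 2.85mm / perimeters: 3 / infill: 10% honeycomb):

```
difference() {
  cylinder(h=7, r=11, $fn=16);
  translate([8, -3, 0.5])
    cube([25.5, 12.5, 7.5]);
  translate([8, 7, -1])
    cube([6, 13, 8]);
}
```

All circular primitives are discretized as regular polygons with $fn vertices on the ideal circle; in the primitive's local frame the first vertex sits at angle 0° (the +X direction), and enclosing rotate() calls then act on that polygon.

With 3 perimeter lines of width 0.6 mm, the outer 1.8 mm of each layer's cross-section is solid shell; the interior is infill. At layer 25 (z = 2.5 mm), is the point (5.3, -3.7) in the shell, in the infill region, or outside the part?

At z = 2.5 mm: the r=11 cylinder gives a regular 16-gon of circumradius 11 (constant along its height); the 25.5×12.5 cube at (8, -3) contributes its full rectangle; the cube at (8, 7) (footprint 6×13) is included at this height; Subtracting the remaining from the first: starting from the r=11 cylinder, the 25.5×12.5 cube at (8, -3) partially overlaps it — only the 22.47 mm² overlap (of its 318.75 mm²) is removed, clipping the outline; the 6×13 cube at (8, 7) misses the remaining region (no effect) — 1 connected region. Overall, the cross-section is a single solid region. The nearest boundary edge runs (8.00, 7.00)→(8.00, -3.00); distance from the point to it = 2.79 mm. The point is inside the cross-section and 2.79 mm from the nearest boundary — more than the 1.8 mm shell width (3 × 0.6), so it's in the infill interior.

infill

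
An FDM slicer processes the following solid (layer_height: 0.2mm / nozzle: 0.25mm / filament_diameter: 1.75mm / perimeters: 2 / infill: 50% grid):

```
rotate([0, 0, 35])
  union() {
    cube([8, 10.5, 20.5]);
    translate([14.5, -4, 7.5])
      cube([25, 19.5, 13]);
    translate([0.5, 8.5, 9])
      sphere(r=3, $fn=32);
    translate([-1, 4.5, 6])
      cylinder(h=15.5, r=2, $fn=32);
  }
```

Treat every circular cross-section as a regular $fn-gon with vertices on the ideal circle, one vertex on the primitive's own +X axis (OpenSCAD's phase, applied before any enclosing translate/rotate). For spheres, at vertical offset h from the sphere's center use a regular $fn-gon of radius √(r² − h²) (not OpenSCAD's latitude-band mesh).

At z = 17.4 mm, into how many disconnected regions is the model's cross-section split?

At z = 17.4 mm: the 8×10.5 cube contributes its full rectangle; the cube at (14.5, -4) (footprint 25×19.5) is included at this height; the sphere at (0.5, 8.5) is not intersected at this z (|z−center|=8.400 > r=3); the cylinder at (-1, 4.5): section is a regular 32-gon, circumradius r=2; Combining (union): the regions partially overlap (shared area 2.43 mm²), so overlapping operands fuse into one piece — 2 connected regions; (rotated 35° about Z; rotation is an isometry so areas/perimeters/island counts are preserved). The result has 2 disconnected regions.

2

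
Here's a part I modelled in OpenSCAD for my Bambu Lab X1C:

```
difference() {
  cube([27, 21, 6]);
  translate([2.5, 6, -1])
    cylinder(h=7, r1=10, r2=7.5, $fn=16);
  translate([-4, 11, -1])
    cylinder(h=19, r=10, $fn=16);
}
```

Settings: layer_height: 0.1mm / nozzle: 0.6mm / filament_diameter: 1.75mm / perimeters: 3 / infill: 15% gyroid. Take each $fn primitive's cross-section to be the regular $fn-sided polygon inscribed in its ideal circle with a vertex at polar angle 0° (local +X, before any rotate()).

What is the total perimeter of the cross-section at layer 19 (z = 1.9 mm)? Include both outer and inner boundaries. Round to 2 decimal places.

At z = 1.9 mm: the cube is present — its section is the full 27×21 rectangle (perimeter 96.00 mm); the cone at (2.5, 6): at t=0.414 of its height the radius interpolates to r₁+(r₂−r₁)t = 8.964, giving a regular 16-gon of that circumradius (perimeter = 2·16·8.964·sin(180°/16) = 55.96 mm); the r=10 cylinder at (-4, 11) contributes a regular 16-gon of circumradius 10 (perimeter = 2·16·10.000·sin(180°/16) = 62.43 mm); Taking the first minus the rest: starting from the 27×21 cube, the cone at (2.5, 6) partially overlaps it — only the 146.95 mm² overlap (of its 246.01 mm²) is removed, clipping the outline; the r=10 cylinder at (-4, 11) partially overlaps it — only the 17.30 mm² overlap (of its 306.15 mm²) is removed, clipping the outline — boundary = 92.54 mm. Overall, the cross-section is a single solid region. Total boundary length (outer) = 92.54 mm.

92.54 mm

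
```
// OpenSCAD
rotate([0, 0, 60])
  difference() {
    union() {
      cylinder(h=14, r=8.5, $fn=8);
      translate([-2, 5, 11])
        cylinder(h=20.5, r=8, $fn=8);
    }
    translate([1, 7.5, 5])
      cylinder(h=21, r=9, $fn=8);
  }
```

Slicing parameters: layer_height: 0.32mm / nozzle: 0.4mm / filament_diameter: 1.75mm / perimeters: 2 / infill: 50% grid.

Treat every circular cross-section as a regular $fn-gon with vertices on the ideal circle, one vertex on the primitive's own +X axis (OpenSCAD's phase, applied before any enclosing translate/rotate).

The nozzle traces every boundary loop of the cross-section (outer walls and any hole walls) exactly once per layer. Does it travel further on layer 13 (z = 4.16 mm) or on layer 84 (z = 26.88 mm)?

layer 13 (z = 4.16 mm)

Layer 13 (z = 4.16): the cylinder: section is a regular 8-gon, circumradius r=8.5 (perimeter = 2·8·8.500·sin(180°/8) = 52.04 mm); the cylinder at (-2, 5) is absent (z outside [11, 31.5]); Merging all regions: only the r=8.5 cylinder is present, so the union is just that shape — boundary = 52.04 mm; the cylinder at (1, 7.5) does not reach this height (z outside [5, 26]); Subtracting the remaining from the first: none of the subtracted shapes is present at this height, so that combined region is unchanged — boundary = 52.04 mm; (whole slice rotated 60° about Z — lengths, areas and connectivity unchanged). So its perimeter = 52.04 mm. Layer 84 (z = 26.88): the cylinder is absent (z outside [0, 14]); the r=8 cylinder at (-2, 5) contributes a regular 8-gon of circumradius 8 (perimeter = 2·8·8.000·sin(180°/8) = 48.98 mm); Taking the union: only the r=8 cylinder at (-2, 5) is present, so the union is just that shape — boundary = 48.98 mm; the cylinder at (1, 7.5) does not reach this height (z outside [5, 26]); After the difference (first − rest): none of the subtracted shapes is present at this height, so that combined region is unchanged — boundary = 48.98 mm; (whole slice rotated 60° about Z — lengths, areas and connectivity unchanged). So its perimeter = 48.98 mm. Layer 13 is larger (52.04 vs 48.98 mm).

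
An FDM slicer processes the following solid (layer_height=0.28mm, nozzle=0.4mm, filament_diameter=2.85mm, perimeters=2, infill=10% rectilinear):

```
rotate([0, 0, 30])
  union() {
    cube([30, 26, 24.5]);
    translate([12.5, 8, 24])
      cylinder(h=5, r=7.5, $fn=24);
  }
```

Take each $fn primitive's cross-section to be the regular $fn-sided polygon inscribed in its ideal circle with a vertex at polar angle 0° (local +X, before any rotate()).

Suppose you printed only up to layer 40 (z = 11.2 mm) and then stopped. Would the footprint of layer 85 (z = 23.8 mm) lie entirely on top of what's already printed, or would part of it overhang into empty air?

entirely on top

Compare the two slices. At z = 11.2: the 30×26 cube contributes its full rectangle (area 780.00 mm²); the cylinder at (12.5, 8) is absent (z outside [24, 29]); Combining (union): only the 30×26 cube is present, so the union is just that shape — area = 780.00 mm²; (whole slice rotated 30° about Z — lengths, areas and connectivity unchanged). At z = 23.8: the 30×26 cube contributes its full rectangle (area 780.00 mm²); the cylinder at (12.5, 8) is absent (z outside [24, 29]); Taking the union: only the 30×26 cube is present, so the union is just that shape — area = 780.00 mm²; (whole slice rotated 30° about Z — lengths, areas and connectivity unchanged). Checking containment: the cross-section at z = 23.8 is a subset of the cross-section at z = 11.2.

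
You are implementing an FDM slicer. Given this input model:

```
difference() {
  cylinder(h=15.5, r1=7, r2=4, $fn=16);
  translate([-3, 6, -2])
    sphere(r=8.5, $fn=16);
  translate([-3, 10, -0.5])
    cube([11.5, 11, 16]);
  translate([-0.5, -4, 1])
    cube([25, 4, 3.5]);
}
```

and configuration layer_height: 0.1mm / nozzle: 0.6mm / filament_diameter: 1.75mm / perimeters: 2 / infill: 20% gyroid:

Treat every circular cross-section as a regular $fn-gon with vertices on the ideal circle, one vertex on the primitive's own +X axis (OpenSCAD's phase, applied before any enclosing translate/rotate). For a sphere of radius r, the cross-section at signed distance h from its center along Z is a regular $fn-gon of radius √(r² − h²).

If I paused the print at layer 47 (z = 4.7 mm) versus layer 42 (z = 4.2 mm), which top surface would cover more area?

Layer 47 (z = 4.7): the cone contributes a regular 16-gon of circumradius 6.090 (interpolated between r1=7 and r2=4 at t=0.303) (area = (16/2)·6.090²·sin(360°/16) = 113.56 mm²); the r=8.5 sphere at (-3, 6) contributes a regular 16-gon of circumradius √(8.5²−6.7²) = 5.231 (area = (16/2)·5.231²·sin(360°/16) = 83.76 mm²); the cube at (-3, 10) (footprint 11.5×11) is included at this height (area 126.50 mm²); the cube at (-0.5, -4) is absent (z outside [1, 4.5]); Taking the first minus the rest: starting from the cone (113.56 mm²), the r=8.5 sphere at (-3, 6) partially overlaps it — only the 27.76 mm² overlap (of its 83.76 mm²) is removed, clipping the outline; the 11.5×11 cube at (-3, 10) misses the remaining region (no effect) — area = 85.80 mm². So its area = 85.80 mm². Layer 42 (z = 4.2): the cone contributes a regular 16-gon of circumradius 6.187 (interpolated between r1=7 and r2=4 at t=0.271) (area = (16/2)·6.187²·sin(360°/16) = 117.19 mm²); the r=8.5 sphere at (-3, 6) contributes a regular 16-gon of circumradius √(8.5²−6.2²) = 5.815 (area = (16/2)·5.815²·sin(360°/16) = 103.51 mm²); the cube at (-3, 10) (footprint 11.5×11) is included at this height (area 126.50 mm²); the 25×4 cube at (-0.5, -4) contributes its full rectangle (area 100.00 mm²); Taking the first minus the rest: starting from the cone (117.19 mm²), the r=8.5 sphere at (-3, 6) partially overlaps it — only the 35.22 mm² overlap (of its 103.51 mm²) is removed, clipping the outline; the 11.5×11 cube at (-3, 10) misses the remaining region (no effect); the 25×4 cube at (-0.5, -4) partially overlaps it — only the 24.53 mm² overlap (of its 100.00 mm²) is removed, clipping the outline — area = 57.44 mm². So its area = 57.44 mm². Layer 47 is larger (85.80 vs 57.44 mm²).

layer 47 (z = 4.7 mm)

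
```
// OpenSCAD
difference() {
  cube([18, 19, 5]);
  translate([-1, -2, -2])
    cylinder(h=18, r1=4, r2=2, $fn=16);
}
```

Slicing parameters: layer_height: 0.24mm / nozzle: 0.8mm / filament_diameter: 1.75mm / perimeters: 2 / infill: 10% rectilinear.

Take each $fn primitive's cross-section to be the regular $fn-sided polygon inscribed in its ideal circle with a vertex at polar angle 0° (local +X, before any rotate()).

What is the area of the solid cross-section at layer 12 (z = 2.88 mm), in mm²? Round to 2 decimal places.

340.62 mm²

At z = 2.88 mm: the 18×19 cube contributes its full rectangle (area 342.00 mm²); the cone at (-1, -2) contributes a regular 16-gon of circumradius 3.458 (interpolated between r1=4 and r2=2 at t=0.271) (area = (16/2)·3.458²·sin(360°/16) = 36.60 mm²); After the difference (first − rest): starting from the 18×19 cube (342.00 mm²), the cone at (-1, -2) partially overlaps it — only the 1.38 mm² overlap (of its 36.60 mm²) is removed, clipping the outline — area = 340.62 mm². Overall, the cross-section is a single solid region. Net area = 340.62 mm².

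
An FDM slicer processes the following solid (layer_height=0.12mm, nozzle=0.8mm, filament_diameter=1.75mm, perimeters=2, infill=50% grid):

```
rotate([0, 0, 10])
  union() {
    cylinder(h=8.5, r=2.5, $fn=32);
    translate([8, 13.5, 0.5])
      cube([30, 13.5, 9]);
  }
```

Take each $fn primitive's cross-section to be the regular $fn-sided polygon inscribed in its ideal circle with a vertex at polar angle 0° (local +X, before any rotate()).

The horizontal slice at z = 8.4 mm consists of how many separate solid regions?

At z = 8.4 mm: the cylinder: section is a regular 32-gon, circumradius r=2.5; the 30×13.5 cube at (8, 13.5) contributes its full rectangle; Combining (union): the 2 present regions are separate (no shared area or edge), so areas and boundary lengths simply add and each stays a separate island — 2 connected regions; (rotated 10° about Z; rotation is an isometry so areas/perimeters/island counts are preserved). The result has 2 disconnected regions.

2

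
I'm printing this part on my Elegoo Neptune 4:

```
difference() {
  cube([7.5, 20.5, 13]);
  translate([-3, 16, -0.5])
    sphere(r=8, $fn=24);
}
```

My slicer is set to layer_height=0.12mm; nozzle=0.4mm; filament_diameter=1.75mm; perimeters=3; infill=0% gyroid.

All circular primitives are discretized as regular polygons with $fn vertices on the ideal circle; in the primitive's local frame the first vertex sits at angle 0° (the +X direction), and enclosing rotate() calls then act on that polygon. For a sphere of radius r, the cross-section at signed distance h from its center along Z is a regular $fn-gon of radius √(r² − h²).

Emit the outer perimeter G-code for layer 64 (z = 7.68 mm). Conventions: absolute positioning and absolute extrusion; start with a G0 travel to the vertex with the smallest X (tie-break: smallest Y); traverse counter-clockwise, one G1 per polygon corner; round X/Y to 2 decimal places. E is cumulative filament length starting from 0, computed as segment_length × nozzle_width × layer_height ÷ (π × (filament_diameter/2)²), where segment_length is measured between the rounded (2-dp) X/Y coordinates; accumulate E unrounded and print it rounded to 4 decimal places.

At z = 7.68 mm: the 7.5×20.5 cube contributes its full rectangle; the sphere at (-3, 16) is absent (|z−center|=8.180 > r=8); Taking the first minus the rest: none of the subtracted shapes is present at this height, so the 7.5×20.5 cube is unchanged — 1 connected region. The outline is a single polygon with 4 vertices. Extrusion per mm of travel: 0.4 × 0.12 / (π × 0.875²) = 0.019956. Accumulating E over each segment gives final E = 1.1175.

G0 X0.00 Y0.00 Z7.68
G1 X7.50 Y0.00 E0.1497
G1 X7.50 Y20.50 E0.5588
G1 X0.00 Y20.50 E0.7084
G1 X0.00 Y0.00 E1.1175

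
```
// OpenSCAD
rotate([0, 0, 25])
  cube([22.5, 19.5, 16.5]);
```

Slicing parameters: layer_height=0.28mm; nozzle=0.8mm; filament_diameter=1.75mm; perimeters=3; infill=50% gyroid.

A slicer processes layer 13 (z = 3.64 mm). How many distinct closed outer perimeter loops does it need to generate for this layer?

At z = 3.64 mm: the cube (footprint 22.5×19.5) is included at this height; (rotated 25° about Z; rotation is an isometry so areas/perimeters/island counts are preserved). The result has 1 disconnected region.

1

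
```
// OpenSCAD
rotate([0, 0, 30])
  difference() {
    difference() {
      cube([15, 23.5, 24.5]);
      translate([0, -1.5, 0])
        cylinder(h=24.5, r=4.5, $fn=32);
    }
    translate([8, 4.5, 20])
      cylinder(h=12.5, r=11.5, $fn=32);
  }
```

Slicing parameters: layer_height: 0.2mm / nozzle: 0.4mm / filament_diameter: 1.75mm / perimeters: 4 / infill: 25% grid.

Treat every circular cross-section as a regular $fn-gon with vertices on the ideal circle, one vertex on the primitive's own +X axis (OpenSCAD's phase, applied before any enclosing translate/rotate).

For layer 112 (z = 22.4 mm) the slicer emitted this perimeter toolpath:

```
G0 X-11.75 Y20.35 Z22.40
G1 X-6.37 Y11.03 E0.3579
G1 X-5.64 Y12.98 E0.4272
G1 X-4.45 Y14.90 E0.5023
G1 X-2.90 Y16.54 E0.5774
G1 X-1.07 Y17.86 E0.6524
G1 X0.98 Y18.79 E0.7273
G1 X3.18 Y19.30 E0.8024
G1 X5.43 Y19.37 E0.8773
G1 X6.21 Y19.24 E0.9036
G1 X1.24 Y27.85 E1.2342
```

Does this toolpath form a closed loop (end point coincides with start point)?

Start point (G0): (-11.75, 20.35). End point (last G1): the path does not return to the start — open.

no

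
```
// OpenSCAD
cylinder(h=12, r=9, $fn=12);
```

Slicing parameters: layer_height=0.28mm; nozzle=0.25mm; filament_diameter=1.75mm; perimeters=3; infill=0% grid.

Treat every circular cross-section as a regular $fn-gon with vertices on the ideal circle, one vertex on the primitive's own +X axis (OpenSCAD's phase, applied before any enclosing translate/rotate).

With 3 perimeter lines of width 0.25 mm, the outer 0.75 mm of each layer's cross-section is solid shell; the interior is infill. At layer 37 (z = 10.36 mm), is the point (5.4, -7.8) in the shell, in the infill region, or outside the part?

At z = 10.36 mm: the r=9 cylinder contributes a regular 12-gon of circumradius 9. Overall, the cross-section is a single solid region. The nearest boundary edge runs (4.50, -7.79)→(7.79, -4.50); distance from the point to it = 0.64 mm. The point is not inside any of the regions above, so it lies outside the cross-section (0.64 mm from the nearest boundary).

outside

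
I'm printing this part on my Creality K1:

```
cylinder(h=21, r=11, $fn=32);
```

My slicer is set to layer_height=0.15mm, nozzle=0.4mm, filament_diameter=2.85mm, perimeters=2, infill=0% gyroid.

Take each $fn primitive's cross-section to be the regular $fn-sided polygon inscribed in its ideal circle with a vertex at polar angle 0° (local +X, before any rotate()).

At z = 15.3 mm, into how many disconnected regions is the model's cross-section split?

At z = 15.3 mm: the r=11 cylinder gives a regular 32-gon of circumradius 11 (constant along its height). The result has 1 disconnected region.

1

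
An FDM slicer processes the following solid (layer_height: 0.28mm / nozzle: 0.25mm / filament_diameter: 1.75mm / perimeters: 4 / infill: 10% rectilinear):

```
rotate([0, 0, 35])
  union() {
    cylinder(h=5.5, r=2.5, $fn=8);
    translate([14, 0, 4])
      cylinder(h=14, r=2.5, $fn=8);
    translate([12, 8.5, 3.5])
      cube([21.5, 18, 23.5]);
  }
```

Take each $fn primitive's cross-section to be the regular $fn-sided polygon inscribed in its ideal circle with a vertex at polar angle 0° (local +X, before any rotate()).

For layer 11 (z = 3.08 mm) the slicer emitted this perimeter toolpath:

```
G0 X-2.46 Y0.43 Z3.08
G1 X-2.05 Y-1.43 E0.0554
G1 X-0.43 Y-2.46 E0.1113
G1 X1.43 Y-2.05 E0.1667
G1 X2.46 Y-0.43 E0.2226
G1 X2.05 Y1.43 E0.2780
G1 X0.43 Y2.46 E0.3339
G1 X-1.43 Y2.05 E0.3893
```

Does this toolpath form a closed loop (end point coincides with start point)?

no

Start point (G0): (-2.46, 0.43). End point (last G1): the path does not return to the start — open.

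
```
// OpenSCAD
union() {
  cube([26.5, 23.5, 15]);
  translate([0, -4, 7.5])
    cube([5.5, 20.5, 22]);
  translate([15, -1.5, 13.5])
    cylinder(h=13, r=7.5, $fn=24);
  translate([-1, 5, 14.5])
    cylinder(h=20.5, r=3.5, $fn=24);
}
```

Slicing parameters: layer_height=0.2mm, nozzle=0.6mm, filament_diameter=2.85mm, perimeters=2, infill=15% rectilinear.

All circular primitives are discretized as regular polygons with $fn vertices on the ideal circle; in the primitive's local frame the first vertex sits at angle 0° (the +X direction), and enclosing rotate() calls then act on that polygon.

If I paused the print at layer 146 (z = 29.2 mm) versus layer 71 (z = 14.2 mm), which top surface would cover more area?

Layer 146 (z = 29.2): the cube is not intersected at this z (z outside [0, 15]); the 5.5×20.5 cube at (0, -4) contributes its full rectangle (area 112.75 mm²); the cylinder at (15, -1.5) does not reach this height (z outside [13.5, 26.5]); the r=3.5 cylinder at (-1, 5) contributes a regular 24-gon of circumradius 3.5 (area = (24/2)·3.500²·sin(360°/24) = 38.05 mm²); Merging all regions: the regions partially overlap — summed areas 150.80 mm² minus the doubly-counted overlap 12.16 mm² gives 138.64 mm² — area = 138.64 mm². So its area = 138.64 mm². Layer 71 (z = 14.2): the 26.5×23.5 cube contributes its full rectangle (area 622.75 mm²); the cube at (0, -4) (footprint 5.5×20.5) is included at this height (area 112.75 mm²); the r=7.5 cylinder at (15, -1.5) gives a regular 24-gon of circumradius 7.5 (constant along its height) (area = (24/2)·7.500²·sin(360°/24) = 174.70 mm²); the cylinder at (-1, 5) is not intersected at this z (z outside [14.5, 35]); Merging all regions: the regions partially overlap — summed areas 910.20 mm² minus the doubly-counted overlap 155.90 mm² gives 754.31 mm² — area = 754.31 mm². So its area = 754.31 mm². Layer 71 is larger (754.31 vs 138.64 mm²).

layer 71 (z = 14.2 mm)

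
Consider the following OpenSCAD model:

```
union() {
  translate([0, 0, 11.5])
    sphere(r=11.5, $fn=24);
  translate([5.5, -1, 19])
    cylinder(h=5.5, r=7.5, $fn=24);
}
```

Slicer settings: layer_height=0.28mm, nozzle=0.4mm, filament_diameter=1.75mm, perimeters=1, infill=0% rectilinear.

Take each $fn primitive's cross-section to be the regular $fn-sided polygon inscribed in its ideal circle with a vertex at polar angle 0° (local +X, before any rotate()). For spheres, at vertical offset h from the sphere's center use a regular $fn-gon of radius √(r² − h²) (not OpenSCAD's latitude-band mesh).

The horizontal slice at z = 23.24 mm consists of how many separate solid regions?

At z = 23.24 mm: the sphere is absent (|z−center|=11.740 > r=11.5); the cylinder at (5.5, -1): section is a regular 24-gon, circumradius r=7.5; Combining (union): only the r=7.5 cylinder at (5.5, -1) is present, so the union is just that shape — 1 connected region. The result has 1 disconnected region.

1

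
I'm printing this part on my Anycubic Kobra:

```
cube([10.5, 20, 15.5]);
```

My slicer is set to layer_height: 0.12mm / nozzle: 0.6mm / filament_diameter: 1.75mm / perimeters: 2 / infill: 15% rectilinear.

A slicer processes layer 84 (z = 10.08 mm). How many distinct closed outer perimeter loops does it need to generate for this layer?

At z = 10.08 mm: the 10.5×20 cube contributes its full rectangle. The result has 1 disconnected region.

1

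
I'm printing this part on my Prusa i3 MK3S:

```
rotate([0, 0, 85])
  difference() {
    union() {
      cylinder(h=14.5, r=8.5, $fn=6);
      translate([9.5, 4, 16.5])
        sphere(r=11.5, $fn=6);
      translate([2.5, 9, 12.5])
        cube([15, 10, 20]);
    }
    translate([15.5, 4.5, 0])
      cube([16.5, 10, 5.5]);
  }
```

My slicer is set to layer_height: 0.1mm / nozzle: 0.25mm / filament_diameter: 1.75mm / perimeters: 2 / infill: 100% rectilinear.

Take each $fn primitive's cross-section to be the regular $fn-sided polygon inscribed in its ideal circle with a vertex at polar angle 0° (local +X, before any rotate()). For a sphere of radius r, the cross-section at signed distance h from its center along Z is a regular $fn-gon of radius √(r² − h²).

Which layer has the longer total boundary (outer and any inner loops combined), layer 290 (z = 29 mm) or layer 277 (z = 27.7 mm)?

layer 277 (z = 27.7 mm)

Layer 290 (z = 29): the cylinder is not intersected at this z (z outside [0, 14.5]); the sphere at (9.5, 4) is not intersected at this z (|z−center|=12.500 > r=11.5); the cube at (2.5, 9) (footprint 15×10) is included at this height (perimeter 50.00 mm); Merging all regions: only the 15×10 cube at (2.5, 9) is present, so the union is just that shape — boundary = 50.00 mm; the cube at (15.5, 4.5) is absent (z outside [0, 5.5]); After the difference (first − rest): none of the subtracted shapes is present at this height, so the result so far is unchanged — boundary = 50.00 mm; (rotated 85° about Z; rotation is an isometry so areas/perimeters/island counts are preserved). So its perimeter = 50.00 mm. Layer 277 (z = 27.7): the cylinder does not reach this height (z outside [0, 14.5]); the r=11.5 sphere at (9.5, 4) slices to a regular 6-gon of circumradius 2.610 (√(r²−h²) with h=11.2 from center) (perimeter = 2·6·2.610·sin(180°/6) = 15.66 mm); the cube at (2.5, 9) (footprint 15×10) is included at this height (perimeter 50.00 mm); Combining (union): the 2 present regions are separate (no shared area or edge), so areas and boundary lengths simply add and each stays a separate island — boundary = 65.66 mm; the cube at (15.5, 4.5) does not reach this height (z outside [0, 5.5]); After the difference (first − rest): none of the subtracted shapes is present at this height, so the result so far is unchanged — boundary = 65.66 mm; (whole slice rotated 85° about Z — lengths, areas and connectivity unchanged). So its perimeter = 65.66 mm. Layer 277 is larger (65.66 vs 50.00 mm).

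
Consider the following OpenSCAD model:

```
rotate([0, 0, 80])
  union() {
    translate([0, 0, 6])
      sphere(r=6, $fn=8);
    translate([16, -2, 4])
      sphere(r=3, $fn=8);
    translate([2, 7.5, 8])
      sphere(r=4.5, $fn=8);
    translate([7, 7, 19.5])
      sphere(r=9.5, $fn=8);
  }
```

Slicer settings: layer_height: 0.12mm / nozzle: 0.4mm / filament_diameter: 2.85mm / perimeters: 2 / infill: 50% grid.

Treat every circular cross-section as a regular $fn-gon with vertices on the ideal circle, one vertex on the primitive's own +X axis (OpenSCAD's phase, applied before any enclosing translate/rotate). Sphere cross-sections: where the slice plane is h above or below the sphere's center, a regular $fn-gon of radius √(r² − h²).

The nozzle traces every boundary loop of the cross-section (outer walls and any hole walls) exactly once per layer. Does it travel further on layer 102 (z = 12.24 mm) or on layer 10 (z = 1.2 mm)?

Layer 102 (z = 12.24): the sphere is not intersected at this z (|z−center|=6.240 > r=6); the sphere at (16, -2) is not intersected at this z (|z−center|=8.240 > r=3); the sphere at (2, 7.5): section is a regular 8-gon, circumradius = √(r²−h²) = √(4.5²−4.24²) = 1.507 (perimeter = 2·8·1.507·sin(180°/8) = 9.23 mm); the sphere at (7, 7): section is a regular 8-gon, circumradius = √(r²−h²) = √(9.5²−7.26²) = 6.127 (perimeter = 2·8·6.127·sin(180°/8) = 37.52 mm); Combining (union): the regions partially overlap (shared area 5.42 mm²), so the edge portions inside another operand are dropped and the merged outline is re-measured after clipping — boundary = 38.10 mm; (whole slice rotated 80° about Z — lengths, areas and connectivity unchanged). So its perimeter = 38.10 mm. Layer 10 (z = 1.2): the r=6 sphere slices to a regular 8-gon of circumradius 3.600 (√(r²−h²) with h=4.8 from center) (perimeter = 2·8·3.600·sin(180°/8) = 22.04 mm); the r=3 sphere at (16, -2) slices to a regular 8-gon of circumradius 1.077 (√(r²−h²) with h=2.8 from center) (perimeter = 2·8·1.077·sin(180°/8) = 6.59 mm); the sphere at (2, 7.5) is absent (|z−center|=6.800 > r=4.5); the sphere at (7, 7) is absent (|z−center|=18.300 > r=9.5); Combining (union): the 2 present regions are separate (no shared area or edge), so areas and boundary lengths simply add and each stays a separate island — boundary = 28.64 mm; (whole slice rotated 80° about Z — lengths, areas and connectivity unchanged). So its perimeter = 28.64 mm. Layer 102 is larger (38.10 vs 28.64 mm).

layer 102 (z = 12.24 mm)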